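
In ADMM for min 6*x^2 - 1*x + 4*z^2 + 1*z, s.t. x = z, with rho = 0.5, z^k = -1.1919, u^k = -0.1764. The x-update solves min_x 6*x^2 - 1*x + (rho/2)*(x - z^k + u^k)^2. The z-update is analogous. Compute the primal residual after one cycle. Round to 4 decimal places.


ADMM iteration with rho = 0.5, z^k = -1.1919, u^k = -0.1764
Step 1: x-update.
Minimize 6*x^2 - 1*x + (0.5/2)*(x + 1.1919 - 0.1764)^2
FOC: (2*6 + 0.5)*x = 1 + 0.5*(-1.1919 + 0.1764)
x^{k+1} = 0.0394
Step 2: z-update.
Minimize 4*z^2 + 1*z + (0.5/2)*(0.0394 - z - 0.1764)^2
FOC: (2*4 + 0.5)*z = -1 + 0.5*(0.0394 - 0.1764)
z^{k+1} = -0.1257
Step 3: u-update.
u^{k+1} = -0.1764 + 0.0394 + 0.1257 = -0.0113
Step 4: Primal residual = |0.0394 + 0.1257| = 0.1651


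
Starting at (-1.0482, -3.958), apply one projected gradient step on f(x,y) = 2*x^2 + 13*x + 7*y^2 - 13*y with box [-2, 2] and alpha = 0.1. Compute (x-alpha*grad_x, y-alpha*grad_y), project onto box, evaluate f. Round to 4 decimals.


Step 1: Compute gradient at (-1.0482, -3.958).
grad_x = 2*2*-1.0482 + 13 = 8.8072
grad_y = 2*7*-3.958 - 13 = -68.412
Step 2: Gradient step.
x_raw = -1.0482 - 0.1*8.8072 = -1.9289
y_raw = -3.958 - 0.1*-68.412 = 2.8832
Step 3: Project onto [-2, 2].
x_proj = clip(-1.9289) = -1.9289
y_proj = clip(2.8832) = 2.0
Step 4: Evaluate f.
f(-1.9289, 2.0) = -15.6345


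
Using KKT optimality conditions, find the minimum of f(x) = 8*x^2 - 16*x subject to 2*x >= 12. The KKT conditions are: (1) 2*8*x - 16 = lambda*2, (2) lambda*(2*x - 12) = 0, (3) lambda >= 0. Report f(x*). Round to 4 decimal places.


Step 1: Try lambda = 0 (constraint inactive).
x_unc = 16/(2*8) = 1.0
Check: 2*1.0 = 2.0 < 12 -- violated!
Step 2: Constraint must be active: 2*x = 12
x* = 12/2 = 6.0
lambda = (2*8*6.0 - 16)/2 = 40.0
Step 3: Compute optimal value.
f(x*) = 8*6.0^2 - 16*6.0 = 192.0


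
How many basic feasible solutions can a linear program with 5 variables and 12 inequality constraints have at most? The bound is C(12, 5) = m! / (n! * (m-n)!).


Each vertex corresponds to some choice of n active constraints out of m, so the number of vertices is at most C(m, n) = m! / (n!(m-n)!).
m = 12, n = 5
Numerator: 12 * 11 * 10 * 9 * 8
Denominator: 5! = 120
C(12, 5) = 792


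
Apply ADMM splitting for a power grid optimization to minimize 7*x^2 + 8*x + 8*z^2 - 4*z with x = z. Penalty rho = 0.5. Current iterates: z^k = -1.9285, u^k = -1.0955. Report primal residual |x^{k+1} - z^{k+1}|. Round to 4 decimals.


ADMM iteration with rho = 0.5, z^k = -1.9285, u^k = -1.0955
Step 1: x-update.
Minimize 7*x^2 + 8*x + (0.5/2)*(x + 1.9285 - 1.0955)^2
FOC: (2*7 + 0.5)*x = -8 + 0.5*(-1.9285 + 1.0955)
x^{k+1} = -0.5804
Step 2: z-update.
Minimize 8*z^2 - 4*z + (0.5/2)*(-0.5804 - z - 1.0955)^2
FOC: (2*8 + 0.5)*z = 4 + 0.5*(-0.5804 - 1.0955)
z^{k+1} = 0.1916
Step 3: u-update.
u^{k+1} = -1.0955 - 0.5804 - 0.1916 = -1.8676
Step 4: Primal residual = |-0.5804 - 0.1916| = 0.7721


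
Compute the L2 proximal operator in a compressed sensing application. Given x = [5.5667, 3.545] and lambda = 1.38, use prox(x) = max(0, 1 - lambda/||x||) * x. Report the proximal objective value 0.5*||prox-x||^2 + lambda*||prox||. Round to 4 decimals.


Step 1: Compute ||x||.
||x|| = 6.5996
Step 2: Compute scaling factor.
scale = max(0, 1 - 1.38/6.5996) = 0.7909
Step 3: prox(x) = [4.4027, 2.8037]
||prox(x)|| = 5.2196
Step 4: Proximal objective.
0.5*||prox-x||^2 = 0.9522
lambda*||prox|| = 7.203
Total = 8.1553


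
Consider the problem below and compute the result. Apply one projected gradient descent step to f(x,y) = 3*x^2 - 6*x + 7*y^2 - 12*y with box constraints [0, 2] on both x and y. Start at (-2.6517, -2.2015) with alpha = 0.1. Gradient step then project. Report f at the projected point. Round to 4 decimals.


Step 1: Compute gradient at (-2.6517, -2.2015).
grad_x = 2*3*-2.6517 - 6 = -21.9102
grad_y = 2*7*-2.2015 - 12 = -42.821
Step 2: Gradient step.
x_raw = -2.6517 - 0.1*-21.9102 = -0.4607
y_raw = -2.2015 - 0.1*-42.821 = 2.0806
Step 3: Project onto [0, 2].
x_proj = clip(-0.4607) = 0.0
y_proj = clip(2.0806) = 2.0
Step 4: Evaluate f.
f(0.0, 2.0) = 4.0


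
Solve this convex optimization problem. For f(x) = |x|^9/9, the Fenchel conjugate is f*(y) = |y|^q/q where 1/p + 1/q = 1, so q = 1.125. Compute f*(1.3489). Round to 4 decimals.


The conjugate exponent q satisfies 1/p + 1/q = 1.
p = 9, so q = 9/(9 - 1) = 1.125
|y|^q = 1.3489^1.125 = 1.4003
f*(1.3489) = 1.4003 / 1.125 = 1.2447


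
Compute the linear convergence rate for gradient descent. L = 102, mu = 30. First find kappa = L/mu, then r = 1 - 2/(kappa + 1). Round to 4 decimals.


Step 1: Compute the condition number.
kappa = L/mu = 102/30 = 3.4
Step 2: Compute the convergence rate.
r = 1 - 2/(kappa + 1) = 1 - 2*mu/(L + mu) = (L - mu)/(L + mu) = 72/132 = 0.5455


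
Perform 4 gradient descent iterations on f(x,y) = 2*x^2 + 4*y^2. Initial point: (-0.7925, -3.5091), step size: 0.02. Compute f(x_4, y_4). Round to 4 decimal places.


Gradient descent on f(x,y) = 2*x^2 + 4*y^2.
Starting point: (-0.7925, -3.5091), alpha = 0.02
Step 1: grad_x = 2*2*-0.7925 = -3.17, grad_y = 2*4*-3.5091 = -28.0728
  x_1 = -0.7925 - 0.02*-3.17 = -0.7291
  y_1 = -3.5091 - 0.02*-28.0728 = -2.9476
Step 2: grad_x = 2*2*-0.7291 = -2.9164, grad_y = 2*4*-2.9476 = -23.5812
  x_2 = -0.7291 - 0.02*-2.9164 = -0.6708
  y_2 = -2.9476 - 0.02*-23.5812 = -2.476
Step 3: grad_x = 2*2*-0.6708 = -2.6831, grad_y = 2*4*-2.476 = -19.8082
  x_3 = -0.6708 - 0.02*-2.6831 = -0.6171
  y_3 = -2.476 - 0.02*-19.8082 = -2.0799
Step 4: grad_x = 2*2*-0.6171 = -2.4684, grad_y = 2*4*-2.0799 = -16.6389
  x_4 = -0.6171 - 0.02*-2.4684 = -0.5677
  y_4 = -2.0799 - 0.02*-16.6389 = -1.7471
f(-0.5677, -1.7471) = 2*(-0.5677)^2 + 4*(-1.7471)^2 = 12.8538


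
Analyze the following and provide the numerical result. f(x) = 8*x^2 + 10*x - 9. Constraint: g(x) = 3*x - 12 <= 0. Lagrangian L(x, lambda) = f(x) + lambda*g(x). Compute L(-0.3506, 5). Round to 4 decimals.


Step 1: Evaluate f(x).
f(-0.3506) = 8*(-0.3506)^2 + 10*(-0.3506) - 9 = -11.5226
Step 2: Evaluate g(x).
g(-0.3506) = 3*-0.3506 - 12 = -13.0518
Step 3: Compute Lagrangian.
L = -11.5226 + 5*-13.0518 = -76.7816


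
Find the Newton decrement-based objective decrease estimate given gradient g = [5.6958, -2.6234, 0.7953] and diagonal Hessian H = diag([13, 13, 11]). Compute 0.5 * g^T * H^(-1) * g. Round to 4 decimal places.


Step 1: H is diagonal, so H^(-1) * g = [0.4381, -0.2018, 0.0723].
Step 2: g^T H^(-1) g = sum_i g_i^2 / H_ii
  = (5.6958)^2/13 + (-2.6234)^2/13 + (0.7953)^2/11
  = 2.4955 + 0.5294 + 0.0575 = 3.0825
Step 3: Objective decrease = 0.5 * g^T H^(-1) g = 1.5412


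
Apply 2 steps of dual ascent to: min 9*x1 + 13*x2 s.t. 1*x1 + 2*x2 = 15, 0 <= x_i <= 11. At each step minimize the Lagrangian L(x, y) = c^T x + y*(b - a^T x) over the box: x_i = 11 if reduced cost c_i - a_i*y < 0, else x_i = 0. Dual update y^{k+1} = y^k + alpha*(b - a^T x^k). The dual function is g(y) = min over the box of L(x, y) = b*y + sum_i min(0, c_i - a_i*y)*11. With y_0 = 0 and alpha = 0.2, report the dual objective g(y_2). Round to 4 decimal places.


Dual ascent for LP: min 9*x1 + 13*x2, 1*x1 + 2*x2 = 15, 0 <= x_i <= 11
Step 1: y^k = 0.0, reduced costs: (9.0, 13.0)
  x^k = (0.0, 0.0), subgradient = b - a^T x = 15.0
  y^{k+1} = 0.0 + 0.2*15.0 = 3.0
Step 2: y^k = 3.0, reduced costs: (6.0, 7.0)
  x^k = (0.0, 0.0), subgradient = b - a^T x = 15.0
  y^{k+1} = 3.0 + 0.2*15.0 = 6.0
Dual objective at y_2 = 6.0: reduced costs (3.0, 1.0), box minimizer x = (0.0, 0.0)
g(y_2) = b*y + (c1 - a1*y)*x1 + (c2 - a2*y)*x2 = 15*6.0 + 3.0*0.0 + 1.0*0.0 = 90.0 + 0.0 + 0.0 = 90.0


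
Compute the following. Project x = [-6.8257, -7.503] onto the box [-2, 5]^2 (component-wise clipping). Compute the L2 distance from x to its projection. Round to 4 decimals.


Project each component onto [-2, 5].
clip(-6.8257) = -2.0, clip(-7.503) = -2.0
Projection = [-2.0, -2.0]
Squared diffs: [23.2874, 30.283]
Distance = sqrt(53.5704) = 7.3192


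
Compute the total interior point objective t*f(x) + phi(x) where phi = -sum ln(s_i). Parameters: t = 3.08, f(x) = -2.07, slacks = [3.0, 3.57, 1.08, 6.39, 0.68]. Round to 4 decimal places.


Step 1: Compute log-barrier.
ln values: [1.0986, 1.2726, 0.077, 1.8547, -0.3857]
phi = -(1.0986 + 1.2726 + 0.077 + 1.8547 - 0.3857) = -3.9172
Step 2: Compute augmented objective.
t*f(x) = 3.08*-2.07 = -6.3756
Total = -6.3756 - 3.9172 = -10.2928


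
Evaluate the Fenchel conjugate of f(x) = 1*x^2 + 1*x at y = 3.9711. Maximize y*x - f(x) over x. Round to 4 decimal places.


f*(y) = sup_x {y*x - a*x^2 - b*x} = sup_x {(y-b)*x - a*x^2}
FOC: (y - b) - 2a*x = 0 => x* = (y - b)/(2a)
x* = (3.9711 - 1)/(2*1) = 1.4856
f*(3.9711) = (y-b)^2/(4a) = (3.9711 - 1)^2/(4*1)
= 8.8274/4 = 2.2069


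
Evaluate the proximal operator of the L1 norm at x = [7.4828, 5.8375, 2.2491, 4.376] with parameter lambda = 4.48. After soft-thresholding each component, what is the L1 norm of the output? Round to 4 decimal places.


Soft-thresholding with lambda = 4.48:
prox(7.4828) = sign(7.4828)*max(|7.4828| - 4.48, 0) = 3.0028
prox(5.8375) = sign(5.8375)*max(|5.8375| - 4.48, 0) = 1.3575
prox(2.2491) = sign(2.2491)*max(|2.2491| - 4.48, 0) = 0.0
prox(4.376) = sign(4.376)*max(|4.376| - 4.48, 0) = 0.0
prox(x) = [3.0028, 1.3575, 0.0, 0.0]
||prox(x)||_1 = 3.0028 + 1.3575 + 0.0 + 0.0 = 4.3603


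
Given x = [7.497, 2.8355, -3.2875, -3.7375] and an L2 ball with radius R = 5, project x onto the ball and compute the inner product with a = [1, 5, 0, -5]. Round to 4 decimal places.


Step 1: Compute ||x|| (intermediates to 6 decimals).
||x|| = sqrt(7.497^2 + 2.8355^2 + (-3.2875)^2 + (-3.7375)^2) = 9.435128
Step 2: Project.
Since ||x|| > R, scale = R/||x|| = 5/9.435128 = 0.529935, proj(x) = scale * x
proj(x) = [3.972923, 1.502631, -1.742161, -1.980632]
Step 3: Dot product.
a^T * proj(x) = 1*3.972923 + 5*1.502631 + 0*(-1.742161) - 5*(-1.980632) = 21.3892


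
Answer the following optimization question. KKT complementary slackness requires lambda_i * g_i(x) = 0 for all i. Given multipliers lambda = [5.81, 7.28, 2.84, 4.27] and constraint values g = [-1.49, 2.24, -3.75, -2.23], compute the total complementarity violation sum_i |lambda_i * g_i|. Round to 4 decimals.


KKT complementary slackness check:
lambda_1 * g_1 = 5.81 * -1.49 = -8.6569
lambda_2 * g_2 = 7.28 * 2.24 = 16.3072
lambda_3 * g_3 = 2.84 * -3.75 = -10.65
lambda_4 * g_4 = 4.27 * -2.23 = -9.5221
Total violation = 8.6569 + 16.3072 + 10.65 + 9.5221 = 45.1362


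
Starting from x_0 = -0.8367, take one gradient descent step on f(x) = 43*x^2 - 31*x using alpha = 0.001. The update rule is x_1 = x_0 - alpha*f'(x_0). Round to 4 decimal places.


We compute the gradient at x_0 and apply the update.
f'(x) = 86*x - 31
f'(-0.8367) = 86*-0.8367 - 31 = -102.9562
x_1 = -0.8367 - 0.001*-102.9562 = -0.7337


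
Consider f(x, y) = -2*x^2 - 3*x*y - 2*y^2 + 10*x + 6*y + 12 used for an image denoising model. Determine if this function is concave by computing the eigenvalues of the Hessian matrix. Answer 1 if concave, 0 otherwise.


The Hessian of f(x,y) = -2*x^2 - 3*x*y - 2*y^2 + 10*x + 6*y + 12 is:
H = [[-4, -3], [-3, -4]]
Trace = -4 - 4 = -8
Determinant = -4*-4 - (-3)^2 = 7
Discriminant = (-8)^2 - 4*7 = 36.0
Eigenvalues: lambda_1 = -7.0, lambda_2 = -1.0
The function is concave.

1


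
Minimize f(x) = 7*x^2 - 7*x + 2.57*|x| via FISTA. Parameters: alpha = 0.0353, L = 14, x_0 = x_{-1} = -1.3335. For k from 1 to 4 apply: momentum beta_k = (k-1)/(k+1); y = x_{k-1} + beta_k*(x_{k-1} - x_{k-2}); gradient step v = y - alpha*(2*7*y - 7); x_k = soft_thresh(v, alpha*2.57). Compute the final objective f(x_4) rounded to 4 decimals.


FISTA on f(x) = 7*x^2 - 7*x + 2.57*|x|
L = 14, alpha = 0.0353
Iteration 1: beta = 0.0, y = -1.3335 + 0.0*(-1.3335 + 1.3335) = -1.3335
  grad(y) = -25.669, v = y - alpha*grad = -0.4274
  prox(v) = soft_thresh(-0.4274, 0.0907) = -0.3367
Iteration 2: beta = 0.3333, y = -0.3367 + 0.3333*(-0.3367 + 1.3335) = -0.0044
  grad(y) = -7.0614, v = y - alpha*grad = 0.2449
  prox(v) = soft_thresh(0.2449, 0.0907) = 0.1542
Iteration 3: beta = 0.5, y = 0.1542 + 0.5*(0.1542 + 0.3367) = 0.3996
  grad(y) = -1.406, v = y - alpha*grad = 0.4492
  prox(v) = soft_thresh(0.4492, 0.0907) = 0.3585
Iteration 4: beta = 0.6, y = 0.3585 + 0.6*(0.3585 - 0.1542) = 0.4811
  grad(y) = -0.2649, v = y - alpha*grad = 0.4904
  prox(v) = soft_thresh(0.4904, 0.0907) = 0.3997
f(x_4) = 7*0.3997^2 - 7*0.3997 + 2.57*|0.3997| = -0.6523


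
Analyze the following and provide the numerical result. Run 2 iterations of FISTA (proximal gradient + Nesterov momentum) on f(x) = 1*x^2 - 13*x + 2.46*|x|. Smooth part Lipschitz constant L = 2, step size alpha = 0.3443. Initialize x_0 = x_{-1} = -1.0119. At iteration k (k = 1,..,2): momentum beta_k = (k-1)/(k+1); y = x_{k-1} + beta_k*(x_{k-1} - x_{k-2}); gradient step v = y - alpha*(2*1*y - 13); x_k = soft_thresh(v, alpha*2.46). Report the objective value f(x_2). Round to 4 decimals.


FISTA on f(x) = 1*x^2 - 13*x + 2.46*|x|
L = 2, alpha = 0.3443
Iteration 1: beta = 0.0, y = -1.0119 + 0.0*(-1.0119 + 1.0119) = -1.0119
  grad(y) = -15.0238, v = y - alpha*grad = 4.1608
  prox(v) = soft_thresh(4.1608, 0.847) = 3.3138
Iteration 2: beta = 0.3333, y = 3.3138 + 0.3333*(3.3138 + 1.0119) = 4.7557
  grad(y) = -3.4886, v = y - alpha*grad = 5.9568
  prox(v) = soft_thresh(5.9568, 0.847) = 5.1099
f(x_2) = 1*5.1099^2 - 13*5.1099 + 2.46*|5.1099| = -27.7473


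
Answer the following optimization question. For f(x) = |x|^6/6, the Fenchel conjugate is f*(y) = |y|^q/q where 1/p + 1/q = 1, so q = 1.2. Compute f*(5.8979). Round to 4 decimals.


The conjugate exponent q satisfies 1/p + 1/q = 1.
p = 6, so q = 6/(6 - 1) = 1.2
|y|^q = 5.8979^1.2 = 8.4108
f*(5.8979) = 8.4108 / 1.2 = 7.009


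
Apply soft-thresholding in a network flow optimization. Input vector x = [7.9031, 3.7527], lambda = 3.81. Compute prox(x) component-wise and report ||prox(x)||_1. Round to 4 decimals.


Soft-thresholding with lambda = 3.81:
prox(7.9031) = sign(7.9031)*max(|7.9031| - 3.81, 0) = 4.0931
prox(3.7527) = sign(3.7527)*max(|3.7527| - 3.81, 0) = 0.0
prox(x) = [4.0931, 0.0]
||prox(x)||_1 = 4.0931 + 0.0 = 4.0931


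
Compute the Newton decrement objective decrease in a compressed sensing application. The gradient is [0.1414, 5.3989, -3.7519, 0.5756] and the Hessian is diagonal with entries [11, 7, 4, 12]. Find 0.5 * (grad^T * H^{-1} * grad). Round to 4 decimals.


Step 1: H is diagonal, so H^(-1) * g = [0.0129, 0.7713, -0.938, 0.048].
Step 2: g^T H^(-1) g = sum_i g_i^2 / H_ii
  = (0.1414)^2/11 + (5.3989)^2/7 + (-3.7519)^2/4 + (0.5756)^2/12
  = 0.0018 + 4.164 + 3.5192 + 0.0276 = 7.7126
Step 3: Objective decrease = 0.5 * g^T H^(-1) g = 3.8563


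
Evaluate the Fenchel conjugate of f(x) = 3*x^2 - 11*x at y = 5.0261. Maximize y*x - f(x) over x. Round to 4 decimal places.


f*(y) = sup_x {y*x - a*x^2 - b*x} = sup_x {(y-b)*x - a*x^2}
FOC: (y - b) - 2a*x = 0 => x* = (y - b)/(2a)
x* = (5.0261 + 11)/(2*3) = 2.671
f*(5.0261) = (y-b)^2/(4a) = (5.0261 + 11)^2/(4*3)
= 256.8359/12 = 21.403


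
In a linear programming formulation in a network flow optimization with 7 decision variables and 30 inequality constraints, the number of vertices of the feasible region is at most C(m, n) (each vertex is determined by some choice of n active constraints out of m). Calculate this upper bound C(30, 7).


Each vertex corresponds to some choice of n active constraints out of m, so the number of vertices is at most C(m, n) = m! / (n!(m-n)!).
m = 30, n = 7
Numerator: 30 * 29 * 28 * 27 * 26 * 25 * 24
Denominator: 7! = 5040
C(30, 7) = 2035800


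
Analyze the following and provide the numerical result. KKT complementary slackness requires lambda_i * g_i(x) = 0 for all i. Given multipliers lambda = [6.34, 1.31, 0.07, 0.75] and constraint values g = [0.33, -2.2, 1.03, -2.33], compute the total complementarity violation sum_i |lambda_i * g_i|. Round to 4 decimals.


KKT complementary slackness check:
lambda_1 * g_1 = 6.34 * 0.33 = 2.0922
lambda_2 * g_2 = 1.31 * -2.2 = -2.882
lambda_3 * g_3 = 0.07 * 1.03 = 0.0721
lambda_4 * g_4 = 0.75 * -2.33 = -1.7475
Total violation = 2.0922 + 2.882 + 0.0721 + 1.7475 = 6.7938


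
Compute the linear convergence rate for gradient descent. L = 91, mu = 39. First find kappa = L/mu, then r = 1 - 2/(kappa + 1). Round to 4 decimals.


Step 1: Compute the condition number.
kappa = L/mu = 91/39 = 2.3333
Step 2: Compute the convergence rate.
r = 1 - 2/(kappa + 1) = 1 - 2*mu/(L + mu) = (L - mu)/(L + mu) = 52/130 = 0.4


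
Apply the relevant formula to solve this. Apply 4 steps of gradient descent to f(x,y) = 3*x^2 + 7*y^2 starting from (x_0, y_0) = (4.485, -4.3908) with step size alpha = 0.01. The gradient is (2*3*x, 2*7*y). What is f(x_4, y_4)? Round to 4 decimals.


Gradient descent on f(x,y) = 3*x^2 + 7*y^2.
Starting point: (4.485, -4.3908), alpha = 0.01
Step 1: grad_x = 2*3*4.485 = 26.91, grad_y = 2*7*-4.3908 = -61.4712
  x_1 = 4.485 - 0.01*26.91 = 4.2159
  y_1 = -4.3908 - 0.01*-61.4712 = -3.7761
Step 2: grad_x = 2*3*4.2159 = 25.2954, grad_y = 2*7*-3.7761 = -52.8652
  x_2 = 4.2159 - 0.01*25.2954 = 3.9629
  y_2 = -3.7761 - 0.01*-52.8652 = -3.2474
Step 3: grad_x = 2*3*3.9629 = 23.7777, grad_y = 2*7*-3.2474 = -45.4641
  x_3 = 3.9629 - 0.01*23.7777 = 3.7252
  y_3 = -3.2474 - 0.01*-45.4641 = -2.7928
Step 4: grad_x = 2*3*3.7252 = 22.351, grad_y = 2*7*-2.7928 = -39.0991
  x_4 = 3.7252 - 0.01*22.351 = 3.5017
  y_4 = -2.7928 - 0.01*-39.0991 = -2.4018
f(3.5017, -2.4018) = 3*3.5017^2 + 7*(-2.4018)^2 = 77.1655


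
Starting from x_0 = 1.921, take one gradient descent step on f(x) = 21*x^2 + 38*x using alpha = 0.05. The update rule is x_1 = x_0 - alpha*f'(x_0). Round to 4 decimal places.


We compute the gradient at x_0 and apply the update.
f'(x) = 42*x + 38
f'(1.921) = 42*1.921 + 38 = 118.682
x_1 = 1.921 - 0.05*118.682 = -4.0131


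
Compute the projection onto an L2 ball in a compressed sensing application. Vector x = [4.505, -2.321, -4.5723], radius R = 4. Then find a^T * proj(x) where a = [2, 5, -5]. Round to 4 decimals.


Step 1: Compute ||x|| (intermediates to 6 decimals).
||x|| = sqrt(4.505^2 + (-2.321)^2 + (-4.5723)^2) = 6.82554
Step 2: Project.
Since ||x|| > R, scale = R/||x|| = 4/6.82554 = 0.586034, proj(x) = scale * x
proj(x) = [2.640083, -1.360185, -2.679523]
Step 3: Dot product.
a^T * proj(x) = 2*2.640083 + 5*(-1.360185) - 5*(-2.679523) = 11.8769


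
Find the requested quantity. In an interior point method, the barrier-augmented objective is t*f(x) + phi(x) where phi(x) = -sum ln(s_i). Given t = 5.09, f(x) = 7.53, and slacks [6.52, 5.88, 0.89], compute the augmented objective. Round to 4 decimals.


Step 1: Compute log-barrier.
ln values: [1.8749, 1.7716, -0.1165]
phi = -(1.8749 + 1.7716 - 0.1165) = -3.5299
Step 2: Compute augmented objective.
t*f(x) = 5.09*7.53 = 38.3277
Total = 38.3277 - 3.5299 = 34.7978


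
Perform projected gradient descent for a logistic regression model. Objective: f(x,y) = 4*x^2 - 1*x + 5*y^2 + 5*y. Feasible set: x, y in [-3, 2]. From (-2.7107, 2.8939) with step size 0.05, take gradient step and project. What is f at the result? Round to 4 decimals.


Step 1: Compute gradient at (-2.7107, 2.8939).
grad_x = 2*4*-2.7107 - 1 = -22.6856
grad_y = 2*5*2.8939 + 5 = 33.939
Step 2: Gradient step.
x_raw = -2.7107 - 0.05*-22.6856 = -1.5764
y_raw = 2.8939 - 0.05*33.939 = 1.197
Step 3: Project onto [-3, 2].
x_proj = clip(-1.5764) = -1.5764
y_proj = clip(1.197) = 1.197
Step 4: Evaluate f.
f(-1.5764, 1.197) = 24.665


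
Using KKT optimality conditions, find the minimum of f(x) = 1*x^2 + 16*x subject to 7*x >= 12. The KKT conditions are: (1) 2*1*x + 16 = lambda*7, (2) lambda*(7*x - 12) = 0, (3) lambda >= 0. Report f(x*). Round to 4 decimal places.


Step 1: Try lambda = 0 (constraint inactive).
x_unc = -16/(2*1) = -8.0
Check: 7*-8.0 = -56.0 < 12 -- violated!
Step 2: Constraint must be active: 7*x = 12
x* = 12/7 = 1.7143 (rounded; the exact value 12/7 is used below)
lambda = (2*1*(12/7) + 16)/7 = 2.7755
Step 3: Compute optimal value.
f(x*) = 1*(12/7)^2 + 16*(12/7) = 30.3673


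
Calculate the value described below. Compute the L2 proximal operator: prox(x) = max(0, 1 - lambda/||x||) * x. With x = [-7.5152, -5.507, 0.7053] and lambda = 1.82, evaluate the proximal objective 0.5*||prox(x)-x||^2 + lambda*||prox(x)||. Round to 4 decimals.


Step 1: Compute ||x||.
||x|| = 9.3436
Step 2: Compute scaling factor.
scale = max(0, 1 - 1.82/9.3436) = 0.8052
Step 3: prox(x) = [-6.0513, -4.4343, 0.5679]
||prox(x)|| = 7.5236
Step 4: Proximal objective.
0.5*||prox-x||^2 = 1.6562
lambda*||prox|| = 13.693
Total = 15.3491


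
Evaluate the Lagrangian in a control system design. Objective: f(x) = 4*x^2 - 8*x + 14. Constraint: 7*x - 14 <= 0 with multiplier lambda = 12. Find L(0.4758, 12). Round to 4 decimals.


Step 1: Evaluate f(x).
f(0.4758) = 4*0.4758^2 - 8*0.4758 + 14 = 11.0991
Step 2: Evaluate g(x).
g(0.4758) = 7*0.4758 - 14 = -10.6694
Step 3: Compute Lagrangian.
L = 11.0991 + 12*-10.6694 = -116.9337


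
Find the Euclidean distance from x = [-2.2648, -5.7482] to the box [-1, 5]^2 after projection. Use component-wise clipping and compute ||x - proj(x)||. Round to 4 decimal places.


Project each component onto [-1, 5].
clip(-2.2648) = -1.0, clip(-5.7482) = -1.0
Projection = [-1.0, -1.0]
Squared diffs: [1.5997, 22.5454]
Distance = sqrt(24.1451) = 4.9138


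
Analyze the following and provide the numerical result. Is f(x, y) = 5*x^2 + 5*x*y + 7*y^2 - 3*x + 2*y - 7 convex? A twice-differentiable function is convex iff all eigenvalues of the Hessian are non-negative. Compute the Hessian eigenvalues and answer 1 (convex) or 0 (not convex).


The Hessian of f(x,y) = 5*x^2 + 5*x*y + 7*y^2 - 3*x + 2*y - 7 is:
H = [[10, 5], [5, 14]]
Trace = 10 + 14 = 24
Determinant = 10*14 - (5)^2 = 115
Discriminant = (24)^2 - 4*115 = 116.0
Eigenvalues: lambda_1 = 6.6148, lambda_2 = 17.3852
The function is convex.

1


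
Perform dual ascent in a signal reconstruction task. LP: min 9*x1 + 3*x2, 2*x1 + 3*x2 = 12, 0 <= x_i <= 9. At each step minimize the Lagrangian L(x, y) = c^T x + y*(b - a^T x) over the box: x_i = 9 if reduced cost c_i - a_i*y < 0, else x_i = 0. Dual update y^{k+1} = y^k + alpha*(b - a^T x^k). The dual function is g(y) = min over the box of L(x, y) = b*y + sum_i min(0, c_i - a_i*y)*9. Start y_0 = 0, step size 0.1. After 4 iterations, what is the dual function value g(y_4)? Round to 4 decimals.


Dual ascent for LP: min 9*x1 + 3*x2, 2*x1 + 3*x2 = 12, 0 <= x_i <= 9
Step 1: y^k = 0.0, reduced costs: (9.0, 3.0)
  x^k = (0.0, 0.0), subgradient = b - a^T x = 12.0
  y^{k+1} = 0.0 + 0.1*12.0 = 1.2
Step 2: y^k = 1.2, reduced costs: (6.6, -0.6)
  x^k = (0.0, 9.0), subgradient = b - a^T x = -15.0
  y^{k+1} = 1.2 + 0.1*-15.0 = -0.3
Step 3: y^k = -0.3, reduced costs: (9.6, 3.9)
  x^k = (0.0, 0.0), subgradient = b - a^T x = 12.0
  y^{k+1} = -0.3 + 0.1*12.0 = 0.9
Step 4: y^k = 0.9, reduced costs: (7.2, 0.3)
  x^k = (0.0, 0.0), subgradient = b - a^T x = 12.0
  y^{k+1} = 0.9 + 0.1*12.0 = 2.1
Dual objective at y_4 = 2.1: reduced costs (4.8, -3.3), box minimizer x = (0.0, 9.0)
g(y_4) = b*y + (c1 - a1*y)*x1 + (c2 - a2*y)*x2 = 12*2.1 + 4.8*0.0 + (-3.3)*9.0 = 25.2 + 0.0 - 29.7 = -4.5


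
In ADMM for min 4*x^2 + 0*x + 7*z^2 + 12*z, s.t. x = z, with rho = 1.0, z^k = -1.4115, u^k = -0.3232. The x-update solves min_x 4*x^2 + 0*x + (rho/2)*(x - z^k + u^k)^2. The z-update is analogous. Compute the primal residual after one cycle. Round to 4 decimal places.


ADMM iteration with rho = 1.0, z^k = -1.4115, u^k = -0.3232
Step 1: x-update.
Minimize 4*x^2 + 0*x + (1.0/2)*(x + 1.4115 - 0.3232)^2
FOC: (2*4 + 1.0)*x = 0 + 1.0*(-1.4115 + 0.3232)
x^{k+1} = -0.1209
Step 2: z-update.
Minimize 7*z^2 + 12*z + (1.0/2)*(-0.1209 - z - 0.3232)^2
FOC: (2*7 + 1.0)*z = -12 + 1.0*(-0.1209 - 0.3232)
z^{k+1} = -0.8296
Step 3: u-update.
u^{k+1} = -0.3232 - 0.1209 + 0.8296 = 0.3855
Step 4: Primal residual = |-0.1209 + 0.8296| = 0.7087


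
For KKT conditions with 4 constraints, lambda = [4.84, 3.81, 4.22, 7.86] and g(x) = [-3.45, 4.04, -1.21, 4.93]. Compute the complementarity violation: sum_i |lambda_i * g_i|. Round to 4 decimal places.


KKT complementary slackness check:
lambda_1 * g_1 = 4.84 * -3.45 = -16.698
lambda_2 * g_2 = 3.81 * 4.04 = 15.3924
lambda_3 * g_3 = 4.22 * -1.21 = -5.1062
lambda_4 * g_4 = 7.86 * 4.93 = 38.7498
Total violation = 16.698 + 15.3924 + 5.1062 + 38.7498 = 75.9464


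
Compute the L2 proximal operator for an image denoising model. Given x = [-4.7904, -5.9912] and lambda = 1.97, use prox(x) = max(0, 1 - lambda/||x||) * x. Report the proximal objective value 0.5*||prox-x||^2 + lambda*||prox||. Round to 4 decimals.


Step 1: Compute ||x||.
||x|| = 7.6709
Step 2: Compute scaling factor.
scale = max(0, 1 - 1.97/7.6709) = 0.7432
Step 3: prox(x) = [-3.5602, -4.4526]
||prox(x)|| = 5.7009
Step 4: Proximal objective.
0.5*||prox-x||^2 = 1.9405
lambda*||prox|| = 11.2308
Total = 13.1712


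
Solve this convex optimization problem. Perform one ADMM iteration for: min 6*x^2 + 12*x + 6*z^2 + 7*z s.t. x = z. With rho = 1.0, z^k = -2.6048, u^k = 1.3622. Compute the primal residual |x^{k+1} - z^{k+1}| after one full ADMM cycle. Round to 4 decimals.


ADMM iteration with rho = 1.0, z^k = -2.6048, u^k = 1.3622
Step 1: x-update.
Minimize 6*x^2 + 12*x + (1.0/2)*(x + 2.6048 + 1.3622)^2
FOC: (2*6 + 1.0)*x = -12 + 1.0*(-2.6048 - 1.3622)
x^{k+1} = -1.2282
Step 2: z-update.
Minimize 6*z^2 + 7*z + (1.0/2)*(-1.2282 - z + 1.3622)^2
FOC: (2*6 + 1.0)*z = -7 + 1.0*(-1.2282 + 1.3622)
z^{k+1} = -0.5282
Step 3: u-update.
u^{k+1} = 1.3622 - 1.2282 + 0.5282 = 0.6621
Step 4: Primal residual = |-1.2282 + 0.5282| = 0.7001


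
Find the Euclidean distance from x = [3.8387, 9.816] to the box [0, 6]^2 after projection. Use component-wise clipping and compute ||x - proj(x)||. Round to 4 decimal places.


Project each component onto [0, 6].
clip(3.8387) = 3.8387, clip(9.816) = 6.0
Projection = [3.8387, 6.0]
Squared diffs: [0.0, 14.5619]
Distance = sqrt(14.5619) = 3.816


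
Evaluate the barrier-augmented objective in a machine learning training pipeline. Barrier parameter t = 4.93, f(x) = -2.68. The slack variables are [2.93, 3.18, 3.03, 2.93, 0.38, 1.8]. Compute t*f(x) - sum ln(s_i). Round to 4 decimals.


Step 1: Compute log-barrier.
ln values: [1.075, 1.1569, 1.1086, 1.075, -0.9676, 0.5878]
phi = -(1.075 + 1.1569 + 1.1086 + 1.075 - 0.9676 + 0.5878) = -4.0357
Step 2: Compute augmented objective.
t*f(x) = 4.93*-2.68 = -13.2124
Total = -13.2124 - 4.0357 = -17.2481


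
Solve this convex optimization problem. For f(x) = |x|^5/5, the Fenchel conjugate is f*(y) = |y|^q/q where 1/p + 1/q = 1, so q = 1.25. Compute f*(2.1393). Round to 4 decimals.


The conjugate exponent q satisfies 1/p + 1/q = 1.
p = 5, so q = 5/(5 - 1) = 1.25
|y|^q = 2.1393^1.25 = 2.5873
f*(2.1393) = 2.5873 / 1.25 = 2.0698


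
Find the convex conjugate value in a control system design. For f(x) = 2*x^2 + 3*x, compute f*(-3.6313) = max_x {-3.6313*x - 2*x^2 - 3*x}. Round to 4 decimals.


f*(y) = sup_x {y*x - a*x^2 - b*x} = sup_x {(y-b)*x - a*x^2}
FOC: (y - b) - 2a*x = 0 => x* = (y - b)/(2a)
x* = (-3.6313 - 3)/(2*2) = -1.6578
f*(-3.6313) = (y-b)^2/(4a) = (-3.6313 - 3)^2/(4*2)
= 43.9741/8 = 5.4968


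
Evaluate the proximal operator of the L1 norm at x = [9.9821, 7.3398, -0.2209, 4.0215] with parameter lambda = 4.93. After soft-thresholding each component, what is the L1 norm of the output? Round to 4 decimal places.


Soft-thresholding with lambda = 4.93:
prox(9.9821) = sign(9.9821)*max(|9.9821| - 4.93, 0) = 5.0521
prox(7.3398) = sign(7.3398)*max(|7.3398| - 4.93, 0) = 2.4098
prox(-0.2209) = sign(-0.2209)*max(|-0.2209| - 4.93, 0) = 0.0
prox(4.0215) = sign(4.0215)*max(|4.0215| - 4.93, 0) = 0.0
prox(x) = [5.0521, 2.4098, 0.0, 0.0]
||prox(x)||_1 = 5.0521 + 2.4098 + 0.0 + 0.0 = 7.4619


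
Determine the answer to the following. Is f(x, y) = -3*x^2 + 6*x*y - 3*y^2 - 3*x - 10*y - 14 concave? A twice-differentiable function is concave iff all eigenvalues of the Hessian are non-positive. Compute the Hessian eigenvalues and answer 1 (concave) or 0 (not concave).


The Hessian of f(x,y) = -3*x^2 + 6*x*y - 3*y^2 - 3*x - 10*y - 14 is:
H = [[-6, 6], [6, -6]]
Trace = -6 - 6 = -12
Determinant = -6*-6 - (6)^2 = 0
Discriminant = (-12)^2 - 4*0 = 144.0
Eigenvalues: lambda_1 = -12.0, lambda_2 = 0.0
The function is concave.

1


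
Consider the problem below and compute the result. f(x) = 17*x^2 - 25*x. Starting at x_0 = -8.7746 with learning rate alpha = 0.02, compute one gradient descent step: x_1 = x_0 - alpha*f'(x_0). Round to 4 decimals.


We compute the gradient at x_0 and apply the update.
f'(x) = 34*x - 25
f'(-8.7746) = 34*-8.7746 - 25 = -323.3364
x_1 = -8.7746 - 0.02*-323.3364 = -2.3079


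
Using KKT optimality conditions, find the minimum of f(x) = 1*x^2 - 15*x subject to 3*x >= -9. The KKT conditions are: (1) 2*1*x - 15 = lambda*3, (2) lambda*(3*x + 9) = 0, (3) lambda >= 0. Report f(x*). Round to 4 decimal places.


Step 1: Try lambda = 0 (constraint inactive).
Stationarity: 2*1*x - 15 = 0
x* = 15/(2*1) = 7.5
Check constraint: 3*7.5 = 22.5 >= -9 -- satisfied.
Step 2: Compute optimal value.
f(x*) = 1*7.5^2 - 15*7.5 = -56.25


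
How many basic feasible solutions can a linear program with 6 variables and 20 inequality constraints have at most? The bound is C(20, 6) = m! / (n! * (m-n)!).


Each vertex corresponds to some choice of n active constraints out of m, so the number of vertices is at most C(m, n) = m! / (n!(m-n)!).
m = 20, n = 6
Numerator: 20 * 19 * 18 * 17 * 16 * 15
Denominator: 6! = 720
C(20, 6) = 38760


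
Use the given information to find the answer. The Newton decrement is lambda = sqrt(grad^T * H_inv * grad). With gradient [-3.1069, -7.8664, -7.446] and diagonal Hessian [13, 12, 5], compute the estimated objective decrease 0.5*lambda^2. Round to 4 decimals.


Step 1: H is diagonal, so H^(-1) * g = [-0.239, -0.6555, -1.4892].
Step 2: g^T H^(-1) g = sum_i g_i^2 / H_ii
  = (-3.1069)^2/13 + (-7.8664)^2/12 + (-7.446)^2/5
  = 0.7425 + 5.1567 + 11.0886 = 16.9878
Step 3: Objective decrease = 0.5 * g^T H^(-1) g = 8.4939


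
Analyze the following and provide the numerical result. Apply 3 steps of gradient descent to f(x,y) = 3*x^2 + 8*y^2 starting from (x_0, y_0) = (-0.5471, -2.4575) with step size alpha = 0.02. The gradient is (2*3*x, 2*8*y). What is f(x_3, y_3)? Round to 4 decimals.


Gradient descent on f(x,y) = 3*x^2 + 8*y^2.
Starting point: (-0.5471, -2.4575), alpha = 0.02
Step 1: grad_x = 2*3*-0.5471 = -3.2826, grad_y = 2*8*-2.4575 = -39.32
  x_1 = -0.5471 - 0.02*-3.2826 = -0.4814
  y_1 = -2.4575 - 0.02*-39.32 = -1.6711
Step 2: grad_x = 2*3*-0.4814 = -2.8887, grad_y = 2*8*-1.6711 = -26.7376
  x_2 = -0.4814 - 0.02*-2.8887 = -0.4237
  y_2 = -1.6711 - 0.02*-26.7376 = -1.1363
Step 3: grad_x = 2*3*-0.4237 = -2.542, grad_y = 2*8*-1.1363 = -18.1816
  x_3 = -0.4237 - 0.02*-2.542 = -0.3728
  y_3 = -1.1363 - 0.02*-18.1816 = -0.7727
f(-0.3728, -0.7727) = 3*(-0.3728)^2 + 8*(-0.7727)^2 = 5.1937


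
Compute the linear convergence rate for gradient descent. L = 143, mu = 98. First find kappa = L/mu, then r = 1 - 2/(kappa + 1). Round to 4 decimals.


Step 1: Compute the condition number.
kappa = L/mu = 143/98 = 1.4592
Step 2: Compute the convergence rate.
r = 1 - 2/(kappa + 1) = 1 - 2*mu/(L + mu) = (L - mu)/(L + mu) = 45/241 = 0.1867


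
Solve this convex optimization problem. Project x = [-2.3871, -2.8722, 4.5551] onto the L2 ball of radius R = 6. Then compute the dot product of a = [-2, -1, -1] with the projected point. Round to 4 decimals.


Step 1: Compute ||x|| (intermediates to 6 decimals).
||x|| = sqrt((-2.3871)^2 + (-2.8722)^2 + 4.5551^2) = 5.890392
Step 2: Project.
Since ||x|| <= R, proj = x (no scaling needed).
proj(x) = [-2.3871, -2.8722, 4.5551]
Step 3: Dot product.
a^T * proj(x) = -2*(-2.3871) - 1*(-2.8722) - 1*4.5551 = 3.0913


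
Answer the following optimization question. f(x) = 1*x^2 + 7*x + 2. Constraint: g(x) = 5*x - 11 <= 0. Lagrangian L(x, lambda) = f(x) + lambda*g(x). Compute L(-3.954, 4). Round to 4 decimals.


Step 1: Evaluate f(x).
f(-3.954) = 1*(-3.954)^2 + 7*(-3.954) + 2 = -10.0439
Step 2: Evaluate g(x).
g(-3.954) = 5*-3.954 - 11 = -30.77
Step 3: Compute Lagrangian.
L = -10.0439 + 4*-30.77 = -133.1239


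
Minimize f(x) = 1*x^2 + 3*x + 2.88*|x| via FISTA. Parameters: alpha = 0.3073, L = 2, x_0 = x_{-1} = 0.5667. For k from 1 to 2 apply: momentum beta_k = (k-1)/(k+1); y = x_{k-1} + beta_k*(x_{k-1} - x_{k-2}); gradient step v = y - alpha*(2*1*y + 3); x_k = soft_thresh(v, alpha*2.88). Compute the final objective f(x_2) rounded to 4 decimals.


FISTA on f(x) = 1*x^2 + 3*x + 2.88*|x|
L = 2, alpha = 0.3073
Iteration 1: beta = 0.0, y = 0.5667 + 0.0*(0.5667 - 0.5667) = 0.5667
  grad(y) = 4.1334, v = y - alpha*grad = -0.7035
  prox(v) = soft_thresh(-0.7035, 0.885) = 0.0
Iteration 2: beta = 0.3333, y = 0.0 + 0.3333*(0.0 - 0.5667) = -0.1889
  grad(y) = 2.6222, v = y - alpha*grad = -0.9947
  prox(v) = soft_thresh(-0.9947, 0.885) = -0.1097
f(x_2) = 1*(-0.1097)^2 + 3*(-0.1097) + 2.88*|-0.1097| = -0.0011


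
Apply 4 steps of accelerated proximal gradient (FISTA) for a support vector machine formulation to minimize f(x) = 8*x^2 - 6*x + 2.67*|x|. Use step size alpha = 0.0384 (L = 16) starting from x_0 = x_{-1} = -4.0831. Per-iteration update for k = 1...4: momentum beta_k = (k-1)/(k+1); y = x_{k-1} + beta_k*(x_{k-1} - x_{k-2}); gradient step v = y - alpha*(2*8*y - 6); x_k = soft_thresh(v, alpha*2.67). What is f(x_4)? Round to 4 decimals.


FISTA on f(x) = 8*x^2 - 6*x + 2.67*|x|
L = 16, alpha = 0.0384
Iteration 1: beta = 0.0, y = -4.0831 + 0.0*(-4.0831 + 4.0831) = -4.0831
  grad(y) = -71.3296, v = y - alpha*grad = -1.344
  prox(v) = soft_thresh(-1.344, 0.1025) = -1.2415
Iteration 2: beta = 0.3333, y = -1.2415 + 0.3333*(-1.2415 + 4.0831) = -0.2943
  grad(y) = -10.7091, v = y - alpha*grad = 0.1169
  prox(v) = soft_thresh(0.1169, 0.1025) = 0.0144
Iteration 3: beta = 0.5, y = 0.0144 + 0.5*(0.0144 + 1.2415) = 0.6423
  grad(y) = 4.2773, v = y - alpha*grad = 0.4781
  prox(v) = soft_thresh(0.4781, 0.1025) = 0.3756
Iteration 4: beta = 0.6, y = 0.3756 + 0.6*(0.3756 - 0.0144) = 0.5923
  grad(y) = 3.4761, v = y - alpha*grad = 0.4588
  prox(v) = soft_thresh(0.4588, 0.1025) = 0.3562
f(x_4) = 8*0.3562^2 - 6*0.3562 + 2.67*|0.3562| = -0.171


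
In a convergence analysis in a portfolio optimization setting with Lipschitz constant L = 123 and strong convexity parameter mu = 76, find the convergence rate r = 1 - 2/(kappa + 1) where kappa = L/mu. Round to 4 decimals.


Step 1: Compute the condition number.
kappa = L/mu = 123/76 = 1.6184
Step 2: Compute the convergence rate.
r = 1 - 2/(kappa + 1) = 1 - 2*mu/(L + mu) = (L - mu)/(L + mu) = 47/199 = 0.2362


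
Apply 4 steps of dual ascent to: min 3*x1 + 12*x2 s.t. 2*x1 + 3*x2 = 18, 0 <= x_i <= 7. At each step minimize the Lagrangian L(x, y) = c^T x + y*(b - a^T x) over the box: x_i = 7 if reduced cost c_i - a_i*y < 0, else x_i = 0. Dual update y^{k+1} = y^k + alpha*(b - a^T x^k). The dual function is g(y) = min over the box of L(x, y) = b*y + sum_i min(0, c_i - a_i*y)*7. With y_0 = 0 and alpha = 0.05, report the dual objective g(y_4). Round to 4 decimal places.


Dual ascent for LP: min 3*x1 + 12*x2, 2*x1 + 3*x2 = 18, 0 <= x_i <= 7
Step 1: y^k = 0.0, reduced costs: (3.0, 12.0)
  x^k = (0.0, 0.0), subgradient = b - a^T x = 18.0
  y^{k+1} = 0.0 + 0.05*18.0 = 0.9
Step 2: y^k = 0.9, reduced costs: (1.2, 9.3)
  x^k = (0.0, 0.0), subgradient = b - a^T x = 18.0
  y^{k+1} = 0.9 + 0.05*18.0 = 1.8
Step 3: y^k = 1.8, reduced costs: (-0.6, 6.6)
  x^k = (7.0, 0.0), subgradient = b - a^T x = 4.0
  y^{k+1} = 1.8 + 0.05*4.0 = 2.0
Step 4: y^k = 2.0, reduced costs: (-1.0, 6.0)
  x^k = (7.0, 0.0), subgradient = b - a^T x = 4.0
  y^{k+1} = 2.0 + 0.05*4.0 = 2.2
Dual objective at y_4 = 2.2: reduced costs (-1.4, 5.4), box minimizer x = (7.0, 0.0)
g(y_4) = b*y + (c1 - a1*y)*x1 + (c2 - a2*y)*x2 = 18*2.2 + (-1.4)*7.0 + 5.4*0.0 = 39.6 - 9.8 + 0.0 = 29.8


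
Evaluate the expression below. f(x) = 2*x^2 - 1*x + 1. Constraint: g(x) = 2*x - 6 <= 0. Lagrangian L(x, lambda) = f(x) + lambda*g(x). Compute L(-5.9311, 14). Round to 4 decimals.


Step 1: Evaluate f(x).
f(-5.9311) = 2*(-5.9311)^2 - 1*(-5.9311) + 1 = 77.287
Step 2: Evaluate g(x).
g(-5.9311) = 2*-5.9311 - 6 = -17.8622
Step 3: Compute Lagrangian.
L = 77.287 + 14*-17.8622 = -172.7838


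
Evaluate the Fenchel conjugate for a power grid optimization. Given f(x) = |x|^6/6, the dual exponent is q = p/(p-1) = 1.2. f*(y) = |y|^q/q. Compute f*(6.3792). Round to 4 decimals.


The conjugate exponent q satisfies 1/p + 1/q = 1.
p = 6, so q = 6/(6 - 1) = 1.2
|y|^q = 6.3792^1.2 = 9.241
f*(6.3792) = 9.241 / 1.2 = 7.7008


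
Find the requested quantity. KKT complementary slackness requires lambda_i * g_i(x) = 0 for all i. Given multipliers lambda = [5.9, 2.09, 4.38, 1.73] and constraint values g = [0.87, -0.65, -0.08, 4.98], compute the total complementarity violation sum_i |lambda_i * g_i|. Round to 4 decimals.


KKT complementary slackness check:
lambda_1 * g_1 = 5.9 * 0.87 = 5.133
lambda_2 * g_2 = 2.09 * -0.65 = -1.3585
lambda_3 * g_3 = 4.38 * -0.08 = -0.3504
lambda_4 * g_4 = 1.73 * 4.98 = 8.6154
Total violation = 5.133 + 1.3585 + 0.3504 + 8.6154 = 15.4573


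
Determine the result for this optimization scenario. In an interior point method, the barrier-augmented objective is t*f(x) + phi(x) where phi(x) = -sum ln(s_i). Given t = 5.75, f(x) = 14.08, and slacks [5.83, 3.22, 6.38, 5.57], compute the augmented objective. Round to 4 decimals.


Step 1: Compute log-barrier.
ln values: [1.763, 1.1694, 1.8532, 1.7174]
phi = -(1.763 + 1.1694 + 1.8532 + 1.7174) = -6.503
Step 2: Compute augmented objective.
t*f(x) = 5.75*14.08 = 80.96
Total = 80.96 - 6.503 = 74.457


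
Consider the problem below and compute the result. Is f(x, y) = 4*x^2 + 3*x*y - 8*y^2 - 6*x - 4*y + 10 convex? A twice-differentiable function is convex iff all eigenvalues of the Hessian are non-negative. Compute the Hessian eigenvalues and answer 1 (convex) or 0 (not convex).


The Hessian of f(x,y) = 4*x^2 + 3*x*y - 8*y^2 - 6*x - 4*y + 10 is:
H = [[8, 3], [3, -16]]
Trace = 8 - 16 = -8
Determinant = 8*-16 - (3)^2 = -137
Discriminant = (-8)^2 - 4*-137 = 612.0
Eigenvalues: lambda_1 = -16.3693, lambda_2 = 8.3693
The function is not convex.

0


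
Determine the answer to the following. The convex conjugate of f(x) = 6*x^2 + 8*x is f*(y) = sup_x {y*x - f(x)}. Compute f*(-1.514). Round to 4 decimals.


f*(y) = sup_x {y*x - a*x^2 - b*x} = sup_x {(y-b)*x - a*x^2}
FOC: (y - b) - 2a*x = 0 => x* = (y - b)/(2a)
x* = (-1.514 - 8)/(2*6) = -0.7928
f*(-1.514) = (y-b)^2/(4a) = (-1.514 - 8)^2/(4*6)
= 90.5162/24 = 3.7715


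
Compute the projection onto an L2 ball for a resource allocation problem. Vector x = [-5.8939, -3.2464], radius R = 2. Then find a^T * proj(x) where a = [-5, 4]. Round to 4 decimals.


Step 1: Compute ||x|| (intermediates to 6 decimals).
||x|| = sqrt((-5.8939)^2 + (-3.2464)^2) = 6.728831
Step 2: Project.
Since ||x|| > R, scale = R/||x|| = 2/6.728831 = 0.297228, proj(x) = scale * x
proj(x) = [-1.751832, -0.964921]
Step 3: Dot product.
a^T * proj(x) = -5*(-1.751832) + 4*(-0.964921) = 4.8995


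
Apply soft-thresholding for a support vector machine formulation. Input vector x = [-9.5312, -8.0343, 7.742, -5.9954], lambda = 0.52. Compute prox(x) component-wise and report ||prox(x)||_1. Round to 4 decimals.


Soft-thresholding with lambda = 0.52:
prox(-9.5312) = sign(-9.5312)*max(|-9.5312| - 0.52, 0) = -9.0112
prox(-8.0343) = sign(-8.0343)*max(|-8.0343| - 0.52, 0) = -7.5143
prox(7.742) = sign(7.742)*max(|7.742| - 0.52, 0) = 7.222
prox(-5.9954) = sign(-5.9954)*max(|-5.9954| - 0.52, 0) = -5.4754
prox(x) = [-9.0112, -7.5143, 7.222, -5.4754]
||prox(x)||_1 = 9.0112 + 7.5143 + 7.222 + 5.4754 = 29.2229


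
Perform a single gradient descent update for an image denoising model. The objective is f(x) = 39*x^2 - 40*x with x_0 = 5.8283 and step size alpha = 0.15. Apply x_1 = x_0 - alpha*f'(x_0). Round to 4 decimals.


We compute the gradient at x_0 and apply the update.
f'(x) = 78*x - 40
f'(5.8283) = 78*5.8283 - 40 = 414.6074
x_1 = 5.8283 - 0.15*414.6074 = -56.3628


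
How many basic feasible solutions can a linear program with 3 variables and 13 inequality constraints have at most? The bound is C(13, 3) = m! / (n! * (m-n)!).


Each vertex corresponds to some choice of n active constraints out of m, so the number of vertices is at most C(m, n) = m! / (n!(m-n)!).
m = 13, n = 3
Numerator: 13 * 12 * 11
Denominator: 3! = 6
C(13, 3) = 286
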